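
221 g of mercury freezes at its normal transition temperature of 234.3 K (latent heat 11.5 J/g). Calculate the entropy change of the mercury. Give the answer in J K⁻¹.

ΔS = -10.8 J/K

Heat released by the substance: Q = −mL = −221 × 11.5 = −2541.5 J.
At constant T, ΔS = Q_rev/T = −2541.5 / 234.3 = -10.8 J/K.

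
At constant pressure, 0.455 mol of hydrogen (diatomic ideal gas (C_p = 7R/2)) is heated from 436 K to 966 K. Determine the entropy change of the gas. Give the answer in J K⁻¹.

ΔS = 10.5 J/K

At constant pressure, ΔS = nC_p ln(T₂/T₁) with C_p = 7R/2 = 29.1 J mol⁻¹ K⁻¹.
ΔS = 0.455 × 29.1 × ln(966/436) = 10.5 J/K.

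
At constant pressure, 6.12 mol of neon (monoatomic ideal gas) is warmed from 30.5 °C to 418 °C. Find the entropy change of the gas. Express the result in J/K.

ΔS = 105 J/K

In kelvin: T₁ = 303.65 K, T₂ = 691.15 K. At constant pressure, ΔS = nC_p ln(T₂/T₁) with C_p = 5R/2 = 20.79 J mol⁻¹ K⁻¹.
ΔS = 6.12 × 20.79 × ln(691.15/303.65) = 105 J/K.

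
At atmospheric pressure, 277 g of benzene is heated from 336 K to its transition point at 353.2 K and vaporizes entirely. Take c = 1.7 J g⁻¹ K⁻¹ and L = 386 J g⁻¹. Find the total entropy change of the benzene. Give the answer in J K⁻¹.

ΔS = 326 J/K

Warming step: ΔS₁ = m c ln(T_tr/T_i) = 277 × 1.7 × ln(353.2/336) = 23.51 J/K.
Phase change: ΔS₂ = +mL/T_tr = 277 × 386 / 353.2 = 302.7 J/K.
ΔS_total = (23.51) + (302.7) = 326 J/K.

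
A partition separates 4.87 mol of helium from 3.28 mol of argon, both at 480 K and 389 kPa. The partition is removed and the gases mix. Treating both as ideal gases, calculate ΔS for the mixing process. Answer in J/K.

ΔS_mix = 45.7 J/K

Mole fractions: x_A = 4.87/8.15 = 0.598, x_B = 0.402.
ΔS_mix = −R(n_A ln x_A + n_B ln x_B) = −8.314 × (4.87 ln 0.598 + 3.28 ln 0.402) = 45.7 J/K.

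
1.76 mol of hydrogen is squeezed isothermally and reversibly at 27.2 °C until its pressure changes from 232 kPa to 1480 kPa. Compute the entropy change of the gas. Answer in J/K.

For an isothermal ideal gas ΔS_gas = nR ln(P₁/P₂) = 1.76 × 8.314 × ln(232/1480) = -27.1 J/K.

ΔS_gas = -27.1 J/K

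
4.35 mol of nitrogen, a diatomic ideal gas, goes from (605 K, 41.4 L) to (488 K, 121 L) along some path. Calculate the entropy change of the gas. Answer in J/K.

Entropy is a state function: ΔS = nC_V ln(T₂/T₁) + nR ln(V₂/V₁), with C_V = 5R/2 = 20.79 J mol⁻¹ K⁻¹ for a diatomic ideal gas.
ΔS = 4.35 × [20.79 × ln(488/605) + 8.314 × ln(121/41.4)] = 19.4 J/K.

ΔS = 19.4 J/K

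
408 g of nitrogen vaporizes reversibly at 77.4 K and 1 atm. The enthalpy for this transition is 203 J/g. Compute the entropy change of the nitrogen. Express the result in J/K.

Heat absorbed by the substance: Q = mL = 408 × 203 = 82824 J.
At constant T, ΔS = Q_rev/T = 82824 / 77.4 = 1070 J/K.

ΔS = 1070 J/K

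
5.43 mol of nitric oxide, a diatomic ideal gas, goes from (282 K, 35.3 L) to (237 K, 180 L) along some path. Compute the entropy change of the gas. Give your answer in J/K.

ΔS = 53.9 J/K

Entropy is a state function: ΔS = nC_V ln(T₂/T₁) + nR ln(V₂/V₁), with C_V = 5R/2 = 20.79 J mol⁻¹ K⁻¹ for a diatomic ideal gas.
ΔS = 5.43 × [20.79 × ln(237/282) + 8.314 × ln(180/35.3)] = 53.9 J/K.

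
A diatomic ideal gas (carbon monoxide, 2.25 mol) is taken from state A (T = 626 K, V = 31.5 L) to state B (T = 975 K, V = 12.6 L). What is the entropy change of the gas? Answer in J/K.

ΔS = 3.58 J/K

Entropy is a state function: ΔS = nC_V ln(T₂/T₁) + nR ln(V₂/V₁), with C_V = 5R/2 = 20.79 J mol⁻¹ K⁻¹ for a diatomic ideal gas.
ΔS = 2.25 × [20.79 × ln(975/626) + 8.314 × ln(12.6/31.5)] = 3.58 J/K.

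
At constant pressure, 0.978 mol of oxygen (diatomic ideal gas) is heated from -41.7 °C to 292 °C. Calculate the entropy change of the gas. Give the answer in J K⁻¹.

In kelvin: T₁ = 231.45 K, T₂ = 565.15 K. At constant pressure, ΔS = nC_p ln(T₂/T₁) with C_p = 7R/2 = 29.1 J mol⁻¹ K⁻¹.
ΔS = 0.978 × 29.1 × ln(565.15/231.45) = 25.4 J/K.

ΔS = 25.4 J/K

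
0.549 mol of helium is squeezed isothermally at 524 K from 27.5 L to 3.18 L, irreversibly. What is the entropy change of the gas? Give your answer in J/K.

ΔS_gas = -9.85 J/K

Entropy is a state function, so ΔS_gas depends only on the end states.
For an isothermal ideal gas ΔS_gas = nR ln(V₂/V₁) = 0.549 × 8.314 × ln(3.18/27.5) = -9.85 J/K.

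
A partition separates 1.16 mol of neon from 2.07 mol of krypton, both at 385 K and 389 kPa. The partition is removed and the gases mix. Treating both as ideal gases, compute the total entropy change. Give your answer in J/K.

Mole fractions: x_A = 1.16/3.23 = 0.359, x_B = 0.641.
ΔS_mix = −R(n_A ln x_A + n_B ln x_B) = −8.314 × (1.16 ln 0.359 + 2.07 ln 0.641) = 17.5 J/K.

ΔS_mix = 17.5 J/K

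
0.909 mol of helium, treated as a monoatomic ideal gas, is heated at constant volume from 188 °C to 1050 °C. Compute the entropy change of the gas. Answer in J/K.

ΔS = 11.9 J/K

In kelvin: T₁ = 461.15 K, T₂ = 1323.15 K. At constant volume, ΔS = nC_V ln(T₂/T₁) with C_V = 3R/2 = 12.47 J mol⁻¹ K⁻¹.
ΔS = 0.909 × 12.47 × ln(1323.15/461.15) = 11.9 J/K.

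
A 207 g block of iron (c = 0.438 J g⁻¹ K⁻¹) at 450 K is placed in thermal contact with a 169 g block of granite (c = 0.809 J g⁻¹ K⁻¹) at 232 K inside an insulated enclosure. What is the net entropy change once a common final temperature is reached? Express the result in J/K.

Energy balance: T_f = (m₁c₁T₁ + m₂c₂T₂)/(m₁c₁ + m₂c₂) = 318.92 K.
ΔS₁ = m₁c₁ ln(T_f/T₁) = 90.666 × ln(318.92/450) = -31.22 J/K.
ΔS₂ = m₂c₂ ln(T_f/T₂) = 136.721 × ln(318.92/232) = 43.51 J/K.
ΔS_total = -31.22 + 43.51 = 12.3 J/K.

ΔS_total = 12.3 J/K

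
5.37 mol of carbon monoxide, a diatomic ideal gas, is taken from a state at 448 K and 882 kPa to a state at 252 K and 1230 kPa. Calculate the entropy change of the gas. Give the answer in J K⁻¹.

ΔS = -105 J/K

ΔS = nC_p ln(T₂/T₁) − nR ln(P₂/P₁), with C_p = 7R/2 = 29.1 J mol⁻¹ K⁻¹ for a diatomic ideal gas.
ΔS = 5.37 × [29.1 × ln(252/448) − 8.314 × ln(1230/882)] = -105 J/K.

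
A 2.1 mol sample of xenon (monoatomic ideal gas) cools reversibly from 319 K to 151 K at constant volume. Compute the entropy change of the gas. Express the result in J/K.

At constant volume, ΔS = nC_V ln(T₂/T₁) with C_V = 3R/2 = 12.47 J mol⁻¹ K⁻¹.
ΔS = 2.1 × 12.47 × ln(151/319) = -19.6 J/K.

ΔS = -19.6 J/K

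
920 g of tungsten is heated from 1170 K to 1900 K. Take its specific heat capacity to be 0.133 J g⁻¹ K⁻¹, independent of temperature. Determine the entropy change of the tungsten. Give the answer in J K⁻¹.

ΔS = 59.3 J/K

ΔS = ∫dQ_rev/T = m c ln(T₂/T₁) = 920 × 0.133 × ln(1900/1170) = 59.3 J/K.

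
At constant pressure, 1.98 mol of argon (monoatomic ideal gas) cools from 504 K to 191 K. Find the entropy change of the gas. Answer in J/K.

At constant pressure, ΔS = nC_p ln(T₂/T₁) with C_p = 5R/2 = 20.79 J mol⁻¹ K⁻¹.
ΔS = 1.98 × 20.79 × ln(191/504) = -39.9 J/K.

ΔS = -39.9 J/K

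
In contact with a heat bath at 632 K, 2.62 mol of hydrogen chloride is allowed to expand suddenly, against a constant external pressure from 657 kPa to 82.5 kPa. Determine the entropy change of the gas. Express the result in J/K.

Entropy is a state function, so ΔS_gas depends only on the end states.
For an isothermal ideal gas ΔS_gas = nR ln(P₁/P₂) = 2.62 × 8.314 × ln(657/82.5) = 45.2 J/K.

ΔS_gas = 45.2 J/K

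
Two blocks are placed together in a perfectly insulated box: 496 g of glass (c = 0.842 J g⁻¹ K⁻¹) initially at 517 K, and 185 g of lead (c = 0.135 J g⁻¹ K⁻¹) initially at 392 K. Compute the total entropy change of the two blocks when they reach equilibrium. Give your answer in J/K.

Energy balance: T_f = (m₁c₁T₁ + m₂c₂T₂)/(m₁c₁ + m₂c₂) = 509.95 K.
ΔS₁ = m₁c₁ ln(T_f/T₁) = 417.632 × ln(509.95/517) = -5.737 J/K.
ΔS₂ = m₂c₂ ln(T_f/T₂) = 24.975 × ln(509.95/392) = 6.57 J/K.
ΔS_total = -5.737 + 6.57 = 0.833 J/K.

ΔS_total = 0.833 J/K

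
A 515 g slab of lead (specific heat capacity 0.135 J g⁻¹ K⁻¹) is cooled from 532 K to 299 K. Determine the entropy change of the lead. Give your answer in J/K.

ΔS = ∫dQ_rev/T = m c ln(T₂/T₁) = 515 × 0.135 × ln(299/532) = -40.1 J/K.

ΔS = -40.1 J/K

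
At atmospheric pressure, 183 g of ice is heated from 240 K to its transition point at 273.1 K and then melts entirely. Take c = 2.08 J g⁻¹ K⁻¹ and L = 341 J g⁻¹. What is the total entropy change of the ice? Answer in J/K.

ΔS = 278 J/K

Warming step: ΔS₁ = m c ln(T_tr/T_i) = 183 × 2.08 × ln(273.1/240) = 49.18 J/K.
Phase change: ΔS₂ = +mL/T_tr = 183 × 341 / 273.1 = 228.5 J/K.
ΔS_total = (49.18) + (228.5) = 278 J/K.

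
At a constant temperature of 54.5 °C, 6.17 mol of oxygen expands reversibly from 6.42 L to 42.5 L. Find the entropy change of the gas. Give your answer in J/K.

ΔS_gas = 97 J/K

For an isothermal ideal gas ΔS_gas = nR ln(V₂/V₁) = 6.17 × 8.314 × ln(42.5/6.42) = 97 J/K.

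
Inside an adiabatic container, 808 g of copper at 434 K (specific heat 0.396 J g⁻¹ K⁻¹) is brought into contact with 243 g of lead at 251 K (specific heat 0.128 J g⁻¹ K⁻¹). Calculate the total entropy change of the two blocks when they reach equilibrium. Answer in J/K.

Energy balance: T_f = (m₁c₁T₁ + m₂c₂T₂)/(m₁c₁ + m₂c₂) = 417.79 K.
ΔS₁ = m₁c₁ ln(T_f/T₁) = 319.968 × ln(417.79/434) = -12.18 J/K.
ΔS₂ = m₂c₂ ln(T_f/T₂) = 31.104 × ln(417.79/251) = 15.85 J/K.
ΔS_total = -12.18 + 15.85 = 3.67 J/K.

ΔS_total = 3.67 J/K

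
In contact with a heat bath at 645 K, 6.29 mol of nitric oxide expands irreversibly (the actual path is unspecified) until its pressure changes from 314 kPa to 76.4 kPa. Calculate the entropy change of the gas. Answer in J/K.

ΔS_gas = 73.9 J/K

Entropy is a state function, so ΔS_gas depends only on the end states.
For an isothermal ideal gas ΔS_gas = nR ln(P₁/P₂) = 6.29 × 8.314 × ln(314/76.4) = 73.9 J/K.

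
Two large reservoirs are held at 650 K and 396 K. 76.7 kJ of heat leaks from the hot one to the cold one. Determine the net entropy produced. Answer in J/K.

ΔS_hot = −Q/T_H = −76700/650 = -118 J/K and ΔS_cold = +Q/T_C = 76700/396 = 193.7 J/K.
ΔS_total = -118 + 193.7 = 75.7 J/K, positive as the second law requires.

ΔS_total = 75.7 J/K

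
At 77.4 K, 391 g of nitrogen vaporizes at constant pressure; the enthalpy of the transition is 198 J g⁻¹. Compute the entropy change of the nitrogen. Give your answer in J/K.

ΔS = 1000 J/K

Heat absorbed by the substance: Q = mL = 391 × 198 = 77418 J.
At constant T, ΔS = Q_rev/T = 77418 / 77.4 = 1000 J/K.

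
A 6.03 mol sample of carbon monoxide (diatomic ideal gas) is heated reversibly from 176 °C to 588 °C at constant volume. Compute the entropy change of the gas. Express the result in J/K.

ΔS = 81.6 J/K

In kelvin: T₁ = 449.15 K, T₂ = 861.15 K. At constant volume, ΔS = nC_V ln(T₂/T₁) with C_V = 5R/2 = 20.79 J mol⁻¹ K⁻¹.
ΔS = 6.03 × 20.79 × ln(861.15/449.15) = 81.6 J/K.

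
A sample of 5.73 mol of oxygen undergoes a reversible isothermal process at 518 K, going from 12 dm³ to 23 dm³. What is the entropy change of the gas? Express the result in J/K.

For an isothermal ideal gas ΔS_gas = nR ln(V₂/V₁) = 5.73 × 8.314 × ln(23/12) = 31 J/K.

ΔS_gas = 31 J/K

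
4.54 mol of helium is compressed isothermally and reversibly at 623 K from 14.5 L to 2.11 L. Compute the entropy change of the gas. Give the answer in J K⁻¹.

For an isothermal ideal gas ΔS_gas = nR ln(V₂/V₁) = 4.54 × 8.314 × ln(2.11/14.5) = -72.8 J/K.

ΔS_gas = -72.8 J/K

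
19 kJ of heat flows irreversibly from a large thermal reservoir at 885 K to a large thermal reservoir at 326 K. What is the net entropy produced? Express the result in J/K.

ΔS_hot = −Q/T_H = −19000/885 = -21.47 J/K and ΔS_cold = +Q/T_C = 19000/326 = 58.28 J/K.
ΔS_total = -21.47 + 58.28 = 36.8 J/K, positive as the second law requires.

ΔS_total = 36.8 J/K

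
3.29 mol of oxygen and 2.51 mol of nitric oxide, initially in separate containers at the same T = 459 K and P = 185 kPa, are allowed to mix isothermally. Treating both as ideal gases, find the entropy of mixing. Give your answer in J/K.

ΔS_mix = 33 J/K

Mole fractions: x_A = 3.29/5.8 = 0.567, x_B = 0.433.
ΔS_mix = −R(n_A ln x_A + n_B ln x_B) = −8.314 × (3.29 ln 0.567 + 2.51 ln 0.433) = 33 J/K.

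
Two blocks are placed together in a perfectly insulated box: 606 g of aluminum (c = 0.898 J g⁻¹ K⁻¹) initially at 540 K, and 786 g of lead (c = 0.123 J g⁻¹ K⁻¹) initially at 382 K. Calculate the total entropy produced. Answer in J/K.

ΔS_total = 4.53 J/K

Energy balance: T_f = (m₁c₁T₁ + m₂c₂T₂)/(m₁c₁ + m₂c₂) = 516.16 K.
ΔS₁ = m₁c₁ ln(T_f/T₁) = 544.188 × ln(516.16/540) = -24.57 J/K.
ΔS₂ = m₂c₂ ln(T_f/T₂) = 96.678 × ln(516.16/382) = 29.1 J/K.
ΔS_total = -24.57 + 29.1 = 4.53 J/K.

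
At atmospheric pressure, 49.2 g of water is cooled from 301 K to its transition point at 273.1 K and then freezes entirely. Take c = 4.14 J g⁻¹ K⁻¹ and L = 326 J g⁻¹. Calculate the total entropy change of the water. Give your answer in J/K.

Cooling step: ΔS₁ = m c ln(T_tr/T_i) = 49.2 × 4.14 × ln(273.1/301) = -19.81 J/K.
Phase change: ΔS₂ = −mL/T_tr = −49.2 × 326 / 273.1 = -58.73 J/K.
ΔS_total = (-19.81) + (-58.73) = -78.5 J/K.

ΔS = -78.5 J/K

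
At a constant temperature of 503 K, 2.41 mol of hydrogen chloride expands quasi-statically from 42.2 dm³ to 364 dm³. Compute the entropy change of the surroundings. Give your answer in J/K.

ΔS_surr = -43.2 J/K

For an isothermal ideal gas ΔS_gas = nR ln(V₂/V₁) = 2.41 × 8.314 × ln(364/42.2) = 43.2 J/K.
The process is reversible, so ΔS_surr = −ΔS_gas = -43.2 J/K and ΔS_universe = 0.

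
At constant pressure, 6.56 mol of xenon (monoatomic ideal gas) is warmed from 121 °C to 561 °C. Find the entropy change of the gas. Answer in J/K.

In kelvin: T₁ = 394.15 K, T₂ = 834.15 K. At constant pressure, ΔS = nC_p ln(T₂/T₁) with C_p = 5R/2 = 20.79 J mol⁻¹ K⁻¹.
ΔS = 6.56 × 20.79 × ln(834.15/394.15) = 102 J/K.

ΔS = 102 J/K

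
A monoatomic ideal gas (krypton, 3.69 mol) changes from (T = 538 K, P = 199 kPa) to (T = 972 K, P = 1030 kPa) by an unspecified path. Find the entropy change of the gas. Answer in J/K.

ΔS = nC_p ln(T₂/T₁) − nR ln(P₂/P₁), with C_p = 5R/2 = 20.79 J mol⁻¹ K⁻¹ for a monoatomic ideal gas.
ΔS = 3.69 × [20.79 × ln(972/538) − 8.314 × ln(1030/199)] = -5.07 J/K.

ΔS = -5.07 J/K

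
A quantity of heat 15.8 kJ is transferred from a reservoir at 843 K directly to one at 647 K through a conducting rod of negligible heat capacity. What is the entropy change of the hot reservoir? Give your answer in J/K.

ΔS_hot = -18.7 J/K

The hot reservoir loses heat Q, so ΔS_hot = −Q/T_H = −15800/843 = -18.7 J/K.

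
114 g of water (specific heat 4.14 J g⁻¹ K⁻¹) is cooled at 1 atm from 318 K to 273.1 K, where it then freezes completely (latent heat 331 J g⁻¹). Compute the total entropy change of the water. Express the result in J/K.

ΔS = -210 J/K

Cooling step: ΔS₁ = m c ln(T_tr/T_i) = 114 × 4.14 × ln(273.1/318) = -71.84 J/K.
Phase change: ΔS₂ = −mL/T_tr = −114 × 331 / 273.1 = -138.2 J/K.
ΔS_total = (-71.84) + (-138.2) = -210 J/K.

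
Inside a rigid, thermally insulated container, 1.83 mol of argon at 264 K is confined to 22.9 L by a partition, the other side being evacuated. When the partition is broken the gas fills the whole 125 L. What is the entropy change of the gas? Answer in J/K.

No heat is exchanged and no work is done, so the ideal-gas temperature stays constant.
Entropy is a state function; using a reversible isothermal path, ΔS_gas = nR ln(V₂/V₁) = 1.83 × 8.314 × ln(125/22.9) = 25.8 J/K.

ΔS_gas = 25.8 J/K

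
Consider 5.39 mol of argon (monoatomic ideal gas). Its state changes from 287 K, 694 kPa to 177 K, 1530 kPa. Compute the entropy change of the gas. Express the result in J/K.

ΔS = -89.6 J/K

ΔS = nC_p ln(T₂/T₁) − nR ln(P₂/P₁), with C_p = 5R/2 = 20.79 J mol⁻¹ K⁻¹ for a monoatomic ideal gas.
ΔS = 5.39 × [20.79 × ln(177/287) − 8.314 × ln(1530/694)] = -89.6 J/K.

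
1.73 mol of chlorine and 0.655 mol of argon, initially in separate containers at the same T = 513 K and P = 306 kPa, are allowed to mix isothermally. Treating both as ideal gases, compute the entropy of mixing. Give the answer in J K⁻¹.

ΔS_mix = 11.7 J/K

Mole fractions: x_A = 1.73/2.38 = 0.725, x_B = 0.275.
ΔS_mix = −R(n_A ln x_A + n_B ln x_B) = −8.314 × (1.73 ln 0.725 + 0.655 ln 0.275) = 11.7 J/K.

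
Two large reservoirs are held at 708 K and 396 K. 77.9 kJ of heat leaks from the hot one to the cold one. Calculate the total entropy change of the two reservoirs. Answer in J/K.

ΔS_total = 86.7 J/K

ΔS_hot = −Q/T_H = −77900/708 = -110 J/K and ΔS_cold = +Q/T_C = 77900/396 = 196.7 J/K.
ΔS_total = -110 + 196.7 = 86.7 J/K, positive as the second law requires.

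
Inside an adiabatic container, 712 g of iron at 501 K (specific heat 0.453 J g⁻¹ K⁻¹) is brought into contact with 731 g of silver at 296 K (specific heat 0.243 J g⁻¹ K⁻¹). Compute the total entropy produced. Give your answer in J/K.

Energy balance: T_f = (m₁c₁T₁ + m₂c₂T₂)/(m₁c₁ + m₂c₂) = 428.2 K.
ΔS₁ = m₁c₁ ln(T_f/T₁) = 322.536 × ln(428.2/501) = -50.65 J/K.
ΔS₂ = m₂c₂ ln(T_f/T₂) = 177.633 × ln(428.2/296) = 65.59 J/K.
ΔS_total = -50.65 + 65.59 = 14.9 J/K.

ΔS_total = 14.9 J/K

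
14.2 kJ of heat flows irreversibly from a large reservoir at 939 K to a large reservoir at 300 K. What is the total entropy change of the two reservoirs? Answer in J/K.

ΔS_total = 32.2 J/K

ΔS_hot = −Q/T_H = −14200/939 = -15.12 J/K and ΔS_cold = +Q/T_C = 14200/300 = 47.33 J/K.
ΔS_total = -15.12 + 47.33 = 32.2 J/K, positive as the second law requires.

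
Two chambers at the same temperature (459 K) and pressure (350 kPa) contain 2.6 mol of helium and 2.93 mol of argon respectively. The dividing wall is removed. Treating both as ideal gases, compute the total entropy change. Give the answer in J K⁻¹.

ΔS_mix = 31.8 J/K

Mole fractions: x_A = 2.6/5.53 = 0.47, x_B = 0.53.
ΔS_mix = −R(n_A ln x_A + n_B ln x_B) = −8.314 × (2.6 ln 0.47 + 2.93 ln 0.53) = 31.8 J/K.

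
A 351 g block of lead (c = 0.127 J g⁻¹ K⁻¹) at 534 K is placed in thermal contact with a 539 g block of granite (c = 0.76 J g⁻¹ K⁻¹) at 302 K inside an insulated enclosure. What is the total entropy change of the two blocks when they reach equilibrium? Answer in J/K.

ΔS_total = 7.61 J/K

Energy balance: T_f = (m₁c₁T₁ + m₂c₂T₂)/(m₁c₁ + m₂c₂) = 324.77 K.
ΔS₁ = m₁c₁ ln(T_f/T₁) = 44.577 × ln(324.77/534) = -22.167 J/K.
ΔS₂ = m₂c₂ ln(T_f/T₂) = 409.64 × ln(324.77/302) = 29.775 J/K.
ΔS_total = -22.167 + 29.775 = 7.61 J/K.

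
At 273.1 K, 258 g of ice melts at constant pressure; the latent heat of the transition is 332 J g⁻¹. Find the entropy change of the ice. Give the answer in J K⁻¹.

ΔS = 314 J/K

Heat absorbed by the substance: Q = mL = 258 × 332 = 85656 J.
At constant T, ΔS = Q_rev/T = 85656 / 273.1 = 314 J/K.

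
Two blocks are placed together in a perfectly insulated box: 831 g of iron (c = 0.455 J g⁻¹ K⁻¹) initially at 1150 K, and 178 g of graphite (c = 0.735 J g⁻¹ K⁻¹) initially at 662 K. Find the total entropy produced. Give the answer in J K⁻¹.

ΔS_total = 13.5 J/K

Energy balance: T_f = (m₁c₁T₁ + m₂c₂T₂)/(m₁c₁ + m₂c₂) = 1024.6 K.
ΔS₁ = m₁c₁ ln(T_f/T₁) = 378.105 × ln(1024.6/1150) = -43.67 J/K.
ΔS₂ = m₂c₂ ln(T_f/T₂) = 130.83 × ln(1024.6/662) = 57.14 J/K.
ΔS_total = -43.67 + 57.14 = 13.5 J/K.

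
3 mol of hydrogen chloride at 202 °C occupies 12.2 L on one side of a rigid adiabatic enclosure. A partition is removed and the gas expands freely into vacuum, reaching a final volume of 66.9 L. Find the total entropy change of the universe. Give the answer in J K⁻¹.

ΔS_universe = 42.4 J/K

For an ideal gas in free expansion Q = 0 and W = 0, so T is unchanged.
Entropy is a state function; using a reversible isothermal path, ΔS_gas = nR ln(V₂/V₁) = 3 × 8.314 × ln(66.9/12.2) = 42.4 J/K.
The insulated surroundings exchange no heat, so ΔS_surr = 0 and ΔS_universe = ΔS_gas.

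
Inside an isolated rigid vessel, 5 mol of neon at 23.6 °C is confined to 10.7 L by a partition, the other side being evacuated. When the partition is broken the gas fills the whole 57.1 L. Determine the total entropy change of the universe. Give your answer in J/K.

No heat is exchanged and no work is done, so the ideal-gas temperature stays constant.
Entropy is a state function; using a reversible isothermal path, ΔS_gas = nR ln(V₂/V₁) = 5 × 8.314 × ln(57.1/10.7) = 69.6 J/K.
The insulated surroundings exchange no heat, so ΔS_surr = 0 and ΔS_universe = ΔS_gas.

ΔS_universe = 69.6 J/K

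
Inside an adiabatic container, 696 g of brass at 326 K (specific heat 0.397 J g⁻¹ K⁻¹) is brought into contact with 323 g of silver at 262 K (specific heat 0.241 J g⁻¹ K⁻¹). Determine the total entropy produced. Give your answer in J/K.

Energy balance: T_f = (m₁c₁T₁ + m₂c₂T₂)/(m₁c₁ + m₂c₂) = 311.93 K.
ΔS₁ = m₁c₁ ln(T_f/T₁) = 276.312 × ln(311.93/326) = -12.19 J/K.
ΔS₂ = m₂c₂ ln(T_f/T₂) = 77.843 × ln(311.93/262) = 13.58 J/K.
ΔS_total = -12.19 + 13.58 = 1.39 J/K.

ΔS_total = 1.39 J/K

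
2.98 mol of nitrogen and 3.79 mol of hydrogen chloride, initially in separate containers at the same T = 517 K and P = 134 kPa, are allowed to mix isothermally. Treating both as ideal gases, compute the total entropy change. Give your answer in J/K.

Mole fractions: x_A = 2.98/6.77 = 0.44, x_B = 0.56.
ΔS_mix = −R(n_A ln x_A + n_B ln x_B) = −8.314 × (2.98 ln 0.44 + 3.79 ln 0.56) = 38.6 J/K.

ΔS_mix = 38.6 J/K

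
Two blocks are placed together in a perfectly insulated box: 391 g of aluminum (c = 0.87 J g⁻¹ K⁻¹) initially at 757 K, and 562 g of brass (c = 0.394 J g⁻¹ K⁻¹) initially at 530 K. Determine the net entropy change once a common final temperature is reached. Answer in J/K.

Energy balance: T_f = (m₁c₁T₁ + m₂c₂T₂)/(m₁c₁ + m₂c₂) = 667.5 K.
ΔS₁ = m₁c₁ ln(T_f/T₁) = 340.17 × ln(667.5/757) = -42.8 J/K.
ΔS₂ = m₂c₂ ln(T_f/T₂) = 221.428 × ln(667.5/530) = 51.07 J/K.
ΔS_total = -42.8 + 51.07 = 8.27 J/K.

ΔS_total = 8.27 J/K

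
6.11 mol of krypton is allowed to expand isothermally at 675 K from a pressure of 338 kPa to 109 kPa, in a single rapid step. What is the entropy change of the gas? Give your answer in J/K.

ΔS_gas = 57.5 J/K

Entropy is a state function, so ΔS_gas depends only on the end states.
For an isothermal ideal gas ΔS_gas = nR ln(P₁/P₂) = 6.11 × 8.314 × ln(338/109) = 57.5 J/K.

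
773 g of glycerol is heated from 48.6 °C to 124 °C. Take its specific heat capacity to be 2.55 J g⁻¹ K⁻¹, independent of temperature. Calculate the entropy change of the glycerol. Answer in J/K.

ΔS = 415 J/K

In kelvin: T₁ = 321.75 K, T₂ = 397.15 K. ΔS = ∫dQ_rev/T = m c ln(T₂/T₁) = 773 × 2.55 × ln(397.15/321.75) = 415 J/K.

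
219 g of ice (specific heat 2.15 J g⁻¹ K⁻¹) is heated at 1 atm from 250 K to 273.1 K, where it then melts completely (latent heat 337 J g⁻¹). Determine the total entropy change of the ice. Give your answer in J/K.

ΔS = 312 J/K

Warming step: ΔS₁ = m c ln(T_tr/T_i) = 219 × 2.15 × ln(273.1/250) = 41.61 J/K.
Phase change: ΔS₂ = +mL/T_tr = 219 × 337 / 273.1 = 270.2 J/K.
ΔS_total = (41.61) + (270.2) = 312 J/K.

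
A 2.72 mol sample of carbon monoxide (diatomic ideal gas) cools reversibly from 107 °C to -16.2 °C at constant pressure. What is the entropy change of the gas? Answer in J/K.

In kelvin: T₁ = 380.15 K, T₂ = 256.95 K. At constant pressure, ΔS = nC_p ln(T₂/T₁) with C_p = 7R/2 = 29.1 J mol⁻¹ K⁻¹.
ΔS = 2.72 × 29.1 × ln(256.95/380.15) = -31 J/K.

ΔS = -31 J/K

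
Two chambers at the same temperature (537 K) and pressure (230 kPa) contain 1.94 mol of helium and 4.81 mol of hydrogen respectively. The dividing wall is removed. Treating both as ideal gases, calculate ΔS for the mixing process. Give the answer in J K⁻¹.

ΔS_mix = 33.7 J/K

Mole fractions: x_A = 1.94/6.75 = 0.287, x_B = 0.713.
ΔS_mix = −R(n_A ln x_A + n_B ln x_B) = −8.314 × (1.94 ln 0.287 + 4.81 ln 0.713) = 33.7 J/K.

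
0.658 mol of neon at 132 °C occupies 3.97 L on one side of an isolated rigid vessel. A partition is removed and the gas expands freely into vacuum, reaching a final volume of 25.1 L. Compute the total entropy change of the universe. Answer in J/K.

No heat is exchanged and no work is done, so the ideal-gas temperature stays constant.
Entropy is a state function; using a reversible isothermal path, ΔS_gas = nR ln(V₂/V₁) = 0.658 × 8.314 × ln(25.1/3.97) = 10.1 J/K.
The insulated surroundings exchange no heat, so ΔS_surr = 0 and ΔS_universe = ΔS_gas.

ΔS_universe = 10.1 J/K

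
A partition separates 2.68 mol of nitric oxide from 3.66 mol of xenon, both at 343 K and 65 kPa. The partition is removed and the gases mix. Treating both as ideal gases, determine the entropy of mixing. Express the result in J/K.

ΔS_mix = 35.9 J/K

Mole fractions: x_A = 2.68/6.34 = 0.423, x_B = 0.577.
ΔS_mix = −R(n_A ln x_A + n_B ln x_B) = −8.314 × (2.68 ln 0.423 + 3.66 ln 0.577) = 35.9 J/K.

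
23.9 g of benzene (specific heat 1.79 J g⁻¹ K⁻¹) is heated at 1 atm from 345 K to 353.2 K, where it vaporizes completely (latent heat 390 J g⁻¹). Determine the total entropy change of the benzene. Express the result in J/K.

Warming step: ΔS₁ = m c ln(T_tr/T_i) = 23.9 × 1.79 × ln(353.2/345) = 1.005 J/K.
Phase change: ΔS₂ = +mL/T_tr = 23.9 × 390 / 353.2 = 26.39 J/K.
ΔS_total = (1.005) + (26.39) = 27.4 J/K.

ΔS = 27.4 J/K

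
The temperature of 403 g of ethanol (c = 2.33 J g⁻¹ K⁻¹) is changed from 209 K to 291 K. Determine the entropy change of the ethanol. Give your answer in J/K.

ΔS = ∫dQ_rev/T = m c ln(T₂/T₁) = 403 × 2.33 × ln(291/209) = 311 J/K.

ΔS = 311 J/K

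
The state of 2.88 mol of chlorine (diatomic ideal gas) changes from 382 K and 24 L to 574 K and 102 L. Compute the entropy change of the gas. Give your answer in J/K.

ΔS = 59 J/K

Entropy is a state function: ΔS = nC_V ln(T₂/T₁) + nR ln(V₂/V₁), with C_V = 5R/2 = 20.79 J mol⁻¹ K⁻¹ for a diatomic ideal gas.
ΔS = 2.88 × [20.79 × ln(574/382) + 8.314 × ln(102/24)] = 59 J/K.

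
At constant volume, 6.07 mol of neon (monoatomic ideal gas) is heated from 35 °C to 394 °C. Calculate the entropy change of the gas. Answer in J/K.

In kelvin: T₁ = 308.15 K, T₂ = 667.15 K. At constant volume, ΔS = nC_V ln(T₂/T₁) with C_V = 3R/2 = 12.47 J mol⁻¹ K⁻¹.
ΔS = 6.07 × 12.47 × ln(667.15/308.15) = 58.5 J/K.

ΔS = 58.5 J/K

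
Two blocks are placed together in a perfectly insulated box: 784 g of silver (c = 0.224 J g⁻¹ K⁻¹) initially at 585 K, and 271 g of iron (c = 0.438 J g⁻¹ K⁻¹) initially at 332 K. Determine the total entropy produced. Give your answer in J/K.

Energy balance: T_f = (m₁c₁T₁ + m₂c₂T₂)/(m₁c₁ + m₂c₂) = 482.96 K.
ΔS₁ = m₁c₁ ln(T_f/T₁) = 175.616 × ln(482.96/585) = -33.66 J/K.
ΔS₂ = m₂c₂ ln(T_f/T₂) = 118.698 × ln(482.96/332) = 44.49 J/K.
ΔS_total = -33.66 + 44.49 = 10.8 J/K.

ΔS_total = 10.8 J/K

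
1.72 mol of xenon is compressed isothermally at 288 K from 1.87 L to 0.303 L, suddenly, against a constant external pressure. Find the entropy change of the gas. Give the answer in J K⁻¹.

Entropy is a state function, so ΔS_gas depends only on the end states.
For an isothermal ideal gas ΔS_gas = nR ln(V₂/V₁) = 1.72 × 8.314 × ln(0.303/1.87) = -26 J/K.

ΔS_gas = -26 J/K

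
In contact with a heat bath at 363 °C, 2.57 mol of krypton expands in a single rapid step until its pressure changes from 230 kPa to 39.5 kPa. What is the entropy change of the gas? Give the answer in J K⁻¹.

Entropy is a state function, so ΔS_gas depends only on the end states.
For an isothermal ideal gas ΔS_gas = nR ln(P₁/P₂) = 2.57 × 8.314 × ln(230/39.5) = 37.6 J/K.

ΔS_gas = 37.6 J/K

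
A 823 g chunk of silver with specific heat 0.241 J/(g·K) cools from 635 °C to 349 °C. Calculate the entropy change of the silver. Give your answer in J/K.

ΔS = -75 J/K

In kelvin: T₁ = 908.15 K, T₂ = 622.15 K. ΔS = ∫dQ_rev/T = m c ln(T₂/T₁) = 823 × 0.241 × ln(622.15/908.15) = -75 J/K.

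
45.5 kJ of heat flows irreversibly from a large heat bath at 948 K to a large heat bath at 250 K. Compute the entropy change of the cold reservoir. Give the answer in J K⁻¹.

The cold reservoir gains heat Q, so ΔS_cold = +Q/T_C = 45500/250 = 182 J/K.

ΔS_cold = 182 J/K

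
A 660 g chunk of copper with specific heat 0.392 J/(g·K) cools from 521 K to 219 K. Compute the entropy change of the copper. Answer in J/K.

ΔS = ∫dQ_rev/T = m c ln(T₂/T₁) = 660 × 0.392 × ln(219/521) = -224 J/K.

ΔS = -224 J/K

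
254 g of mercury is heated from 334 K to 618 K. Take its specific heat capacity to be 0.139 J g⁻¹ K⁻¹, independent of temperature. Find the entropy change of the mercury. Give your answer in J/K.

ΔS = 21.7 J/K

ΔS = ∫dQ_rev/T = m c ln(T₂/T₁) = 254 × 0.139 × ln(618/334) = 21.7 J/K.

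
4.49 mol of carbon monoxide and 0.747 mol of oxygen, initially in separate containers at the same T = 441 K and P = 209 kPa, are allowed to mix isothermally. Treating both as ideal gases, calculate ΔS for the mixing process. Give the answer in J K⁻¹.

Mole fractions: x_A = 4.49/5.24 = 0.857, x_B = 0.143.
ΔS_mix = −R(n_A ln x_A + n_B ln x_B) = −8.314 × (4.49 ln 0.857 + 0.747 ln 0.143) = 17.8 J/K.

ΔS_mix = 17.8 J/K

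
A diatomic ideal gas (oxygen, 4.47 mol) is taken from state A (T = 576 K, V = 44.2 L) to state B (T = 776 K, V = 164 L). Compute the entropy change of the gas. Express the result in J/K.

Entropy is a state function: ΔS = nC_V ln(T₂/T₁) + nR ln(V₂/V₁), with C_V = 5R/2 = 20.79 J mol⁻¹ K⁻¹ for a diatomic ideal gas.
ΔS = 4.47 × [20.79 × ln(776/576) + 8.314 × ln(164/44.2)] = 76.4 J/K.

ΔS = 76.4 J/K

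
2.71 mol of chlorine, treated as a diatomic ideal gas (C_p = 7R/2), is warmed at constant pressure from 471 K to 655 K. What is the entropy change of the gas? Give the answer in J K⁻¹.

At constant pressure, ΔS = nC_p ln(T₂/T₁) with C_p = 7R/2 = 29.1 J mol⁻¹ K⁻¹.
ΔS = 2.71 × 29.1 × ln(655/471) = 26 J/K.

ΔS = 26 J/K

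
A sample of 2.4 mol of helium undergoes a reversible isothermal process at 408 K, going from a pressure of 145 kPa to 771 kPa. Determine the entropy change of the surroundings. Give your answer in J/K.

ΔS_surr = 33.3 J/K

For an isothermal ideal gas ΔS_gas = nR ln(P₁/P₂) = 2.4 × 8.314 × ln(145/771) = -33.3 J/K.
The process is reversible, so ΔS_surr = −ΔS_gas = 33.3 J/K and ΔS_universe = 0.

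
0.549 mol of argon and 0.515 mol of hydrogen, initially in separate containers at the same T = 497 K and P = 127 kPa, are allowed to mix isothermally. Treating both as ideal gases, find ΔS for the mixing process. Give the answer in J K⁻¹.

Mole fractions: x_A = 0.549/1.06 = 0.516, x_B = 0.484.
ΔS_mix = −R(n_A ln x_A + n_B ln x_B) = −8.314 × (0.549 ln 0.516 + 0.515 ln 0.484) = 6.13 J/K.

ΔS_mix = 6.13 J/K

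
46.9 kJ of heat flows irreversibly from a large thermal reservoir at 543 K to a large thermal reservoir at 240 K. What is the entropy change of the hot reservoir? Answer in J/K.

The hot reservoir loses heat Q, so ΔS_hot = −Q/T_H = −46900/543 = -86.4 J/K.

ΔS_hot = -86.4 J/K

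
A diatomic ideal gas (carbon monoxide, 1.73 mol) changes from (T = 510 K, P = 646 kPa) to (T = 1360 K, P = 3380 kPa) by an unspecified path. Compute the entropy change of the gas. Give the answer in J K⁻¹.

ΔS = nC_p ln(T₂/T₁) − nR ln(P₂/P₁), with C_p = 7R/2 = 29.1 J mol⁻¹ K⁻¹ for a diatomic ideal gas.
ΔS = 1.73 × [29.1 × ln(1360/510) − 8.314 × ln(3380/646)] = 25.6 J/K.

ΔS = 25.6 J/K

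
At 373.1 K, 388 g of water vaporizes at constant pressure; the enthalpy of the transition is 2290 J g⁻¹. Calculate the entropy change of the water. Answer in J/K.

ΔS = 2380 J/K

Heat absorbed by the substance: Q = mL = 388 × 2290 = 888520 J.
At constant T, ΔS = Q_rev/T = 888520 / 373.1 = 2380 J/K.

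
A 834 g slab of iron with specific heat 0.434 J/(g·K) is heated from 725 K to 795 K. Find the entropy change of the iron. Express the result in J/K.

ΔS = 33.4 J/K

ΔS = ∫dQ_rev/T = m c ln(T₂/T₁) = 834 × 0.434 × ln(795/725) = 33.4 J/K.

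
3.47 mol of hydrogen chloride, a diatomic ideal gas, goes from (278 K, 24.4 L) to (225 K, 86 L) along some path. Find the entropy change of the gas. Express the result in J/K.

Entropy is a state function: ΔS = nC_V ln(T₂/T₁) + nR ln(V₂/V₁), with C_V = 5R/2 = 20.79 J mol⁻¹ K⁻¹ for a diatomic ideal gas.
ΔS = 3.47 × [20.79 × ln(225/278) + 8.314 × ln(86/24.4)] = 21.1 J/K.

ΔS = 21.1 J/K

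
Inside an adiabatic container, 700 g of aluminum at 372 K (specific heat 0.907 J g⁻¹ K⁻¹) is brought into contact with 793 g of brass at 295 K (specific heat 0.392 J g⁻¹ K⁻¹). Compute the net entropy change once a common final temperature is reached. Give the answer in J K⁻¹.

ΔS_total = 5.46 J/K

Energy balance: T_f = (m₁c₁T₁ + m₂c₂T₂)/(m₁c₁ + m₂c₂) = 346.69 K.
ΔS₁ = m₁c₁ ln(T_f/T₁) = 634.9 × ln(346.69/372) = -44.73 J/K.
ΔS₂ = m₂c₂ ln(T_f/T₂) = 310.856 × ln(346.69/295) = 50.19 J/K.
ΔS_total = -44.73 + 50.19 = 5.46 J/K.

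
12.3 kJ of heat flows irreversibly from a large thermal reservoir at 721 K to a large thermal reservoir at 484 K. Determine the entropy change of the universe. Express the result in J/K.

ΔS_hot = −Q/T_H = −12300/721 = -17.06 J/K and ΔS_cold = +Q/T_C = 12300/484 = 25.41 J/K.
ΔS_total = -17.06 + 25.41 = 8.35 J/K, positive as the second law requires.

ΔS_total = 8.35 J/K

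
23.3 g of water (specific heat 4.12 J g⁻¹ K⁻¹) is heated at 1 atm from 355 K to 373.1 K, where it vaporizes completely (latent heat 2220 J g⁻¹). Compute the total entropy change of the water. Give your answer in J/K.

ΔS = 143 J/K

Warming step: ΔS₁ = m c ln(T_tr/T_i) = 23.3 × 4.12 × ln(373.1/355) = 4.774 J/K.
Phase change: ΔS₂ = +mL/T_tr = 23.3 × 2220 / 373.1 = 138.6 J/K.
ΔS_total = (4.774) + (138.6) = 143 J/K.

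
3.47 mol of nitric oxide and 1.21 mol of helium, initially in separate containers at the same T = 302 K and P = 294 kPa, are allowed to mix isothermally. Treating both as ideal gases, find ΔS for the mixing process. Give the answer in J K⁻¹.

Mole fractions: x_A = 3.47/4.68 = 0.741, x_B = 0.259.
ΔS_mix = −R(n_A ln x_A + n_B ln x_B) = −8.314 × (3.47 ln 0.741 + 1.21 ln 0.259) = 22.2 J/K.

ΔS_mix = 22.2 J/K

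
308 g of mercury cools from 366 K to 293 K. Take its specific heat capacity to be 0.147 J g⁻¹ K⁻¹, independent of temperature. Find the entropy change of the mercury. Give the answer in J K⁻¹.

ΔS = ∫dQ_rev/T = m c ln(T₂/T₁) = 308 × 0.147 × ln(293/366) = -10.1 J/K.

ΔS = -10.1 J/K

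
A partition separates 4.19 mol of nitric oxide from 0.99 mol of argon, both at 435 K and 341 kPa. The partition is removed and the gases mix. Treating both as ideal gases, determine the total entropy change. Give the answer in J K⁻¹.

ΔS_mix = 21 J/K

Mole fractions: x_A = 4.19/5.18 = 0.809, x_B = 0.191.
ΔS_mix = −R(n_A ln x_A + n_B ln x_B) = −8.314 × (4.19 ln 0.809 + 0.99 ln 0.191) = 21 J/K.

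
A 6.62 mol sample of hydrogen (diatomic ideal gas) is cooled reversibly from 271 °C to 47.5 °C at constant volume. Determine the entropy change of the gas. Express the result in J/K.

In kelvin: T₁ = 544.15 K, T₂ = 320.65 K. At constant volume, ΔS = nC_V ln(T₂/T₁) with C_V = 5R/2 = 20.79 J mol⁻¹ K⁻¹.
ΔS = 6.62 × 20.79 × ln(320.65/544.15) = -72.8 J/K.

ΔS = -72.8 J/K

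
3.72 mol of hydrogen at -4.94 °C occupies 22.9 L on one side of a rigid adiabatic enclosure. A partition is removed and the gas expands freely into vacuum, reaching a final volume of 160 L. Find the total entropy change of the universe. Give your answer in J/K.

No heat is exchanged and no work is done, so the ideal-gas temperature stays constant.
Entropy is a state function; using a reversible isothermal path, ΔS_gas = nR ln(V₂/V₁) = 3.72 × 8.314 × ln(160/22.9) = 60.1 J/K.
The insulated surroundings exchange no heat, so ΔS_surr = 0 and ΔS_universe = ΔS_gas.

ΔS_universe = 60.1 J/K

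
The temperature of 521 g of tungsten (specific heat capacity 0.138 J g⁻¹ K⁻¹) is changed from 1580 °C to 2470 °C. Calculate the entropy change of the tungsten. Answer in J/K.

ΔS = 28.2 J/K

In kelvin: T₁ = 1853.15 K, T₂ = 2743.15 K. ΔS = ∫dQ_rev/T = m c ln(T₂/T₁) = 521 × 0.138 × ln(2743.15/1853.15) = 28.2 J/K.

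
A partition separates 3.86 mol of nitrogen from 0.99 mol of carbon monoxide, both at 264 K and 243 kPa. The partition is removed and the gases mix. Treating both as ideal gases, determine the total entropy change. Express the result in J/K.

ΔS_mix = 20.4 J/K

Mole fractions: x_A = 3.86/4.85 = 0.796, x_B = 0.204.
ΔS_mix = −R(n_A ln x_A + n_B ln x_B) = −8.314 × (3.86 ln 0.796 + 0.99 ln 0.204) = 20.4 J/K.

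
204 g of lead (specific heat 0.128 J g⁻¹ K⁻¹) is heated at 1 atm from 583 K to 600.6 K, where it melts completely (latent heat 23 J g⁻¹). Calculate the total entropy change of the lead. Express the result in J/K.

Warming step: ΔS₁ = m c ln(T_tr/T_i) = 204 × 0.128 × ln(600.6/583) = 0.7766 J/K.
Phase change: ΔS₂ = +mL/T_tr = 204 × 23 / 600.6 = 7.812 J/K.
ΔS_total = (0.7766) + (7.812) = 8.59 J/K.

ΔS = 8.59 J/K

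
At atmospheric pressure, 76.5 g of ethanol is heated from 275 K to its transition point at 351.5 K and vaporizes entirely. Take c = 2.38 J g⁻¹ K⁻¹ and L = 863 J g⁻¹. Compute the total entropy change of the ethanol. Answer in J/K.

ΔS = 233 J/K

Warming step: ΔS₁ = m c ln(T_tr/T_i) = 76.5 × 2.38 × ln(351.5/275) = 44.687 J/K.
Phase change: ΔS₂ = +mL/T_tr = 76.5 × 863 / 351.5 = 187.82 J/K.
ΔS_total = (44.687) + (187.82) = 233 J/K.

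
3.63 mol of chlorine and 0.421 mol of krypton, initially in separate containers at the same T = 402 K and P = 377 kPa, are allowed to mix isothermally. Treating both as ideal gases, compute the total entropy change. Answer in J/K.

ΔS_mix = 11.2 J/K

Mole fractions: x_A = 3.63/4.05 = 0.896, x_B = 0.104.
ΔS_mix = −R(n_A ln x_A + n_B ln x_B) = −8.314 × (3.63 ln 0.896 + 0.421 ln 0.104) = 11.2 J/K.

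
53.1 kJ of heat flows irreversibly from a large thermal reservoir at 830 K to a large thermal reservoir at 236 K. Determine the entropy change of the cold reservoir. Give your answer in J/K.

ΔS_cold = 225 J/K

The cold reservoir gains heat Q, so ΔS_cold = +Q/T_C = 53100/236 = 225 J/K.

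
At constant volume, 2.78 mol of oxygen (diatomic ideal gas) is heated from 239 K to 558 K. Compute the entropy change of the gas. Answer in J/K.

ΔS = 49 J/K

At constant volume, ΔS = nC_V ln(T₂/T₁) with C_V = 5R/2 = 20.79 J mol⁻¹ K⁻¹.
ΔS = 2.78 × 20.79 × ln(558/239) = 49 J/K.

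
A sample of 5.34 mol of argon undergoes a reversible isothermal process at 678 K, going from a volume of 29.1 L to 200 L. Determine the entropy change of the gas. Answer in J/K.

For an isothermal ideal gas ΔS_gas = nR ln(V₂/V₁) = 5.34 × 8.314 × ln(200/29.1) = 85.6 J/K.

ΔS_gas = 85.6 J/K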